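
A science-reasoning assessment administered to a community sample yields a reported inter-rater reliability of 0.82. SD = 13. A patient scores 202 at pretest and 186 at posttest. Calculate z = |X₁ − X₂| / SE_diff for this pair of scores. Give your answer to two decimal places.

SEM = 13.0000×√(1 − 0.8200) ≃ 5.5154
Standard error of the difference = 5.5154·√2 ≃ 7.8000
z = |202 − 186| / 7.8000 = 16 / 7.8000 ≃ 2.0513

2.05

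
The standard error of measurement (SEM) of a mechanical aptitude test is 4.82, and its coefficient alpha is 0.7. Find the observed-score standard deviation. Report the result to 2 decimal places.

8.80

σ = SEM·(1 − r)^(−1/2) ≈ 4.82*1.8257 ≈ 8.8001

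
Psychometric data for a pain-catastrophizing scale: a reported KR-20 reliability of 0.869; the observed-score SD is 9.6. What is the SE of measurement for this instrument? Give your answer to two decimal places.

3.47

SEM = 9.6000 × √(1 − 0.8690) = 9.6000 × √0.1310 ≈ 9.6000 × 0.3619 ≈ 3.4746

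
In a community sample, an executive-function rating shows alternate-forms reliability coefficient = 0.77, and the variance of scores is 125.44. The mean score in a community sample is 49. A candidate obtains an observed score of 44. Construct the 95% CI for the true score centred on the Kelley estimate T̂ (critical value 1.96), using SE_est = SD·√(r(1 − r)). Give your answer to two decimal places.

SD = √125.44 = 11.200
T̂ = 0.770(44) + 0.230(49) ≈ 45.150
SE_est = SD * √(r(1 − r)) = 11.200 * √0.177 ≈ 11.200 * 0.421 ≈ 4.713
CI = 45.150 ± 1.96 * 4.713 → [35.912, 54.388]

[35.91, 54.39]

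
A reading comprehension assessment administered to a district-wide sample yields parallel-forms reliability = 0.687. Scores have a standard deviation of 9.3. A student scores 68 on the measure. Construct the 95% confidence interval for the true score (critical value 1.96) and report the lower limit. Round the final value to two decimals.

57.80

SEM = 9.3000×√(1 − 0.6870) ≈ 5.2030
Half-width = 1.96×5.2030 ≈ 10.1979
Lower limit = 68 − 10.1979 ≈ 57.8021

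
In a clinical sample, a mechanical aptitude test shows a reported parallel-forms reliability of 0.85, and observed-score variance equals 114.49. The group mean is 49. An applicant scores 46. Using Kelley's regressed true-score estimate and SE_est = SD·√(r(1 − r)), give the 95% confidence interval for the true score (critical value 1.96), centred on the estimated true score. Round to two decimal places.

[38.96, 53.94]

σ = 114.49^(1/2) = 10.7000
T̂ = 0.8500(46) + 0.1500(49) ≃ 46.4500
SE_est = SD · √(r(1 − r)) = 10.7000 · √0.1275 ≃ 10.7000 · 0.3571 ≃ 3.8207
95% CI: 46.4500 ± 7.4885 ≃ (38.9615, 53.9385)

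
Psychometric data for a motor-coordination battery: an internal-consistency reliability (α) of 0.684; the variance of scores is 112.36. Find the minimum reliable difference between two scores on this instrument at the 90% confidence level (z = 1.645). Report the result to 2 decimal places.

13.86

σ = 112.36^(1/2) = 10.60000
The standard error of measurement is 10.60000×√(1 − 0.68400) ≈ 10.60000×0.56214 ≈ 5.95867.
SE_diff = √2 × SEM ≈ 8.42683
Minimum reliable difference = 1.645 × SE_diff ≈ 1.645 × 8.42683 ≈ 13.86214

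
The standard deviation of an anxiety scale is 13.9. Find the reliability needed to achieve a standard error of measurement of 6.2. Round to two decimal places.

0.80

r = 1 − (6.200/13.9)² ≈ 1 − 0.199 ≈ 0.801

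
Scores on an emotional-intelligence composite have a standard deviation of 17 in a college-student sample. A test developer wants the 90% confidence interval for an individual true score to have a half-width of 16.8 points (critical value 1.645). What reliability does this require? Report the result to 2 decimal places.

SEM needed = half-width / z = 16.8/1.645 ≃ 10.21277
Required reliability = 1 − (SEM/SD)² = 1 − 0.36090 ≃ 0.63910

0.64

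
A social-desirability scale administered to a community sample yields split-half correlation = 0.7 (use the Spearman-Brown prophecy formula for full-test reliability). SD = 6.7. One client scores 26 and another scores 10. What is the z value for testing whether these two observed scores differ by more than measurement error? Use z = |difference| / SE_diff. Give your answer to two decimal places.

Full-length reliability (Spearman-Brown) = 2(0.7)/(1+0.7) ≃ 0.8235
SEM = 6.7000 · √(1 − 0.8235) = 6.7000 · √0.1765 ≃ 6.7000 · 0.4201 ≃ 2.8146
SE_diff = SEM · √2 ≃ 2.8146 · 1.4142 ≃ 3.9804
z = 16 / 3.9804 ≃ 4.0197

4.02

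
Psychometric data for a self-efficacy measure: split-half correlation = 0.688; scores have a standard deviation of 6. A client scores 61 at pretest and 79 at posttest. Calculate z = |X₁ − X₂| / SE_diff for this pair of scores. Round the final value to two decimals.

Spearman-Brown: r = 2(0.688) / (1 + 0.688) = 1.3760 / 1.6880 ≈ 0.8152
SEM = 6.0000 · √(1 − 0.8152) = 6.0000 · √0.1848 ≈ 6.0000 · 0.4299 ≈ 2.5795
Standard error of the difference = 2.5795·√2 ≈ 3.6480
z = 18 / 3.6480 ≈ 4.9342

4.93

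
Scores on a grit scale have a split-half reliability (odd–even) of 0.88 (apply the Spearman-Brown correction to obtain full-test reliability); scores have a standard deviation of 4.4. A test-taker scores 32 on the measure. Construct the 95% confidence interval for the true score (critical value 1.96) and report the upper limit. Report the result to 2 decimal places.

34.18

Spearman-Brown: r = 2(0.88) / (1 + 0.88) = 1.7600 / 1.8800 ≈ 0.9362
The standard error of measurement is 4.4000*√(1 − 0.9362) ≈ 4.4000*0.2526 ≈ 1.1116.
Margin = 1.96 * 1.1116 ≈ 2.1788
Upper bound: 32 + 2.1788 = 34.1788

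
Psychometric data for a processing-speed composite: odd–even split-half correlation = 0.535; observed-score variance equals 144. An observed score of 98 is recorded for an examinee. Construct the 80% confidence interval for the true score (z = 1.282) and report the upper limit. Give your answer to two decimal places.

σ = 144^(1/2) = 12.000
Full-length reliability (Spearman-Brown) = 2(0.535)/(1+0.535) ≈ 0.697
SEM = 12.000 · √(1 − 0.697) = 12.000 · √0.303 ≈ 12.000 · 0.550 ≈ 6.605
1.282 · SEM ≈ 8.467
Upper limit = 98 + 8.467 ≈ 106.467

106.47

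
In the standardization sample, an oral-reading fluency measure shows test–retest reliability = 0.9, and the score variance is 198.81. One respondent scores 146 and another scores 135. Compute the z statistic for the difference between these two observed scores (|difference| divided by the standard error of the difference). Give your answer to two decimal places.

1.74

σ = 198.81^(1/2) = 14.1000
SEM = 14.1000 · √(1 − 0.9000) = 14.1000 · √0.1000 ≈ 14.1000 · 0.3162 ≈ 4.4588
SE_diff = √2 · SEM ≈ 6.3057
z = 11 / 6.3057 ≈ 1.7445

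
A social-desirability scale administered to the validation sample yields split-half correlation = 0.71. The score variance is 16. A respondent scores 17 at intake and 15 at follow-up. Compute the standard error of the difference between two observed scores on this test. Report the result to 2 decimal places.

SD = √16 = 4.000
Full-length reliability (Spearman-Brown) = 2(0.71)/(1+0.71) ≃ 0.830
SEM = 4.000 · √(1 − 0.830) = 4.000 · √0.170 ≃ 4.000 · 0.412 ≃ 1.647
Standard error of the difference = 1.647·√2 ≃ 2.330

2.33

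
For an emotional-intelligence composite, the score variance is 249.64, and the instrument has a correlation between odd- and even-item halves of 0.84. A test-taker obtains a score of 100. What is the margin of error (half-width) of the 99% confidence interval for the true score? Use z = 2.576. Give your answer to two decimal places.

SD = √249.64 = 15.8000
Spearman-Brown: r = 2(0.84) / (1 + 0.84) = 1.6800 / 1.8400 ≈ 0.9130
The standard error of measurement is 15.8000·√(1 − 0.9130) ≈ 15.8000·0.2949 ≈ 4.6592.
2.576 · SEM ≈ 12.0020

12.00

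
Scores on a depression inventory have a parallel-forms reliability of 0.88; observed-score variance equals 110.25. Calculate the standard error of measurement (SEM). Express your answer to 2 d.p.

3.64

SD = √110.25 ≃ 10.50000
SEM = 10.50000 · √(1 − 0.88000) = 10.50000 · √0.12000 ≃ 10.50000 · 0.34641 ≃ 3.63731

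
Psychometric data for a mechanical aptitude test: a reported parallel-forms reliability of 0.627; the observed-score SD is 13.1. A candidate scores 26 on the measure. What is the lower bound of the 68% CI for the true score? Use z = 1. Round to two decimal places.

SEM = 13.100 * √(1 − 0.627) = 13.100 * √0.373 ≃ 13.100 * 0.611 ≃ 8.001
Half-width = 1*8.001 ≃ 8.001
Lower bound: 26 − 8.001 = 17.999

18.00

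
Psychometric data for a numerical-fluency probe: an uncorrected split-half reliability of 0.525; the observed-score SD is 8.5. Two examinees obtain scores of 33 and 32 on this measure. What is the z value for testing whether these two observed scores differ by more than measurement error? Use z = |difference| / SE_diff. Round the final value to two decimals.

0.15

Full-length reliability (Spearman-Brown) = 2(0.525)/(1+0.525) ≈ 0.6885
SEM = 8.5000 · √(1 − 0.6885) = 8.5000 · √0.3115 ≈ 8.5000 · 0.5581 ≈ 4.7438
SE_diff = SEM · √2 ≈ 4.7438 · 1.4142 ≈ 6.7088
z = 1 / 6.7088 ≈ 0.1491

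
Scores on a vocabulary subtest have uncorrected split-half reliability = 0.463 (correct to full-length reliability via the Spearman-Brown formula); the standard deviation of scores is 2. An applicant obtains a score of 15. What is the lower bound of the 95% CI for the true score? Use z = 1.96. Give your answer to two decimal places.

Spearman-Brown: r = 2(0.463) / (1 + 0.463) = 0.926 / 1.463 ≈ 0.633
SEM = 2.000 * √(1 − 0.633) = 2.000 * √0.367 ≈ 2.000 * 0.606 ≈ 1.212
1.96 * SEM ≈ 2.375
Lower bound: 15 − 2.375 = 12.625

12.63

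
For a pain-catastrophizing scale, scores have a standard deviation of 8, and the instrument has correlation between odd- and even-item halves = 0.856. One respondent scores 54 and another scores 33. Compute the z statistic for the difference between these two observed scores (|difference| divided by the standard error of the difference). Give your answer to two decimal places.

6.66

r_full = 2·0.856 / (1 + 0.856) ≈ 0.922
SEM = 8.000 · √(1 − 0.922) = 8.000 · √0.078 ≈ 8.000 · 0.279 ≈ 2.228
Standard error of the difference = 2.228·√2 ≈ 3.151
z = 21 / 3.151 ≈ 6.664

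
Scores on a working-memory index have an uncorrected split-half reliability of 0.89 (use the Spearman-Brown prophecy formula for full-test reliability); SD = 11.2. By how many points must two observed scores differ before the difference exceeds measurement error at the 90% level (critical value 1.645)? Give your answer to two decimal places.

r_full = 2·0.89 / (1 + 0.89) ≈ 0.94180
The standard error of measurement is 11.20000*√(1 − 0.94180) ≈ 11.20000*0.24125 ≈ 2.70199.
SE_diff = SEM * √2 ≈ 2.70199 * 1.41421 ≈ 3.82119
Minimum reliable difference = 1.645 * SE_diff ≈ 1.645 * 3.82119 ≈ 6.28586

6.29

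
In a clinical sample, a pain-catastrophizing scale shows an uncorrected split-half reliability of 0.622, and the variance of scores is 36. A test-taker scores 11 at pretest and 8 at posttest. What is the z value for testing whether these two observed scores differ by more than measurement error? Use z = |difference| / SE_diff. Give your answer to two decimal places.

0.73

σ = 36^(1/2) = 6.00000
Full-length reliability (Spearman-Brown) = 2(0.622)/(1+0.622) ≃ 0.76695
SEM = 6.00000·√(1 − 0.76695) ≃ 2.89649
SE_diff = √2 · SEM ≃ 4.09625
z = 3 / 4.09625 ≃ 0.73238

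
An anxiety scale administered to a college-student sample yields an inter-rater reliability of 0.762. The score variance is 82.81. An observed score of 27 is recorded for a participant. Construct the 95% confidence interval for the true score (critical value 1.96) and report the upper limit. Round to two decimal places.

35.70

SD = √82.81 ≃ 9.1000
The standard error of measurement is 9.1000×√(1 − 0.7620) ≃ 9.1000×0.4879 ≃ 4.4395.
Half-width = 1.96×4.4395 ≃ 8.7013
Upper limit = 27 + 8.7013 ≃ 35.7013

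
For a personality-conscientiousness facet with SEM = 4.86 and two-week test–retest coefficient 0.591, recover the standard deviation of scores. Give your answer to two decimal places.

7.60

SD = SEM / √(1 − r) = 4.86 / √0.4090 ≈ 4.86 / 0.6395 ≈ 7.5993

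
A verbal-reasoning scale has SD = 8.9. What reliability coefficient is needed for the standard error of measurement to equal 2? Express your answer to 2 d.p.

0.95

r = 1 − (SEM / SD)² = 1 − (2.00000 / 8.9)² ≈ 1 − 0.05050 ≈ 0.94950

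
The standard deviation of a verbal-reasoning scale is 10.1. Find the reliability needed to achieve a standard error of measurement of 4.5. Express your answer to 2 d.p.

0.80

Required reliability = 1 − (SEM/SD)² = 1 − 0.1985 ≈ 0.8015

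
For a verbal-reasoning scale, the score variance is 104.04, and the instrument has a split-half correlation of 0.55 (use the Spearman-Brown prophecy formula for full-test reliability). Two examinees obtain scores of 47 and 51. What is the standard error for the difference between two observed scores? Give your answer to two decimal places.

SD = √104.04 = 10.200
Full-length reliability (Spearman-Brown) = 2(0.55)/(1+0.55) ≈ 0.710
SEM = 10.200×√(1 − 0.710) ≈ 5.496
Standard error of the difference = 5.496·√2 ≈ 7.772

7.77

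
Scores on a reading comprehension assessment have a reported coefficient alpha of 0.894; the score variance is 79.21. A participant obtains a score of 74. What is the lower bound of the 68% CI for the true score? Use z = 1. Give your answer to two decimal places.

71.10

SD = √79.21 = 8.90000
The standard error of measurement is 8.90000×√(1 − 0.89400) ≈ 8.90000×0.32558 ≈ 2.89763.
Margin = 1 × 2.89763 ≈ 2.89763
Lower limit = 74 − 2.89763 ≈ 71.10237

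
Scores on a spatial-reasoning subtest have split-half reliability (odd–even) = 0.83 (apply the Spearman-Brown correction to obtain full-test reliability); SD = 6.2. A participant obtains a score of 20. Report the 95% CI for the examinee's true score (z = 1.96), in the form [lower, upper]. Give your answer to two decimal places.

[16.30, 23.70]

Spearman-Brown: r = 2(0.83) / (1 + 0.83) = 1.66000 / 1.83000 ≈ 0.90710
SEM = 6.20000·√(1 − 0.90710) ≈ 1.88969
Half-width = 1.96·1.88969 ≈ 3.70379
CI = 20 ± 3.70379 → [16.29621, 23.70379]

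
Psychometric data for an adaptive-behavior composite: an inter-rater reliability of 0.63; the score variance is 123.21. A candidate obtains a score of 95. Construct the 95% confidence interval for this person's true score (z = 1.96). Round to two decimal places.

SD = √123.21 = 11.1000
The standard error of measurement is 11.1000·√(1 − 0.6300) ≈ 11.1000·0.6083 ≈ 6.7519.
Half-width = 1.96·6.7519 ≈ 13.2337
CI = 95 ± 13.2337 → [81.7663, 108.2337]

[81.77, 108.23]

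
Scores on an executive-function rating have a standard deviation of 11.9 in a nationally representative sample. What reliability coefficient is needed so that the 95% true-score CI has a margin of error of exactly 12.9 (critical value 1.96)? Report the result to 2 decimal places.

SEM needed = half-width / z = 12.9/1.96 ≈ 6.58163
r = 1 − (6.58163/11.9)² ≈ 1 − 0.30590 ≈ 0.69410

0.69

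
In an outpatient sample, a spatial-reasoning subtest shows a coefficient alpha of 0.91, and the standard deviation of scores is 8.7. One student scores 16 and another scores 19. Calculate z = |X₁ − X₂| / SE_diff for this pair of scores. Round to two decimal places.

The standard error of measurement is 8.700×√(1 − 0.910) ≈ 8.700×0.300 ≈ 2.610.
SE_diff = SEM × √2 ≈ 2.610 × 1.414 ≈ 3.691
z = |16 − 19| / 3.691 = 3 / 3.691 ≈ 0.813

0.81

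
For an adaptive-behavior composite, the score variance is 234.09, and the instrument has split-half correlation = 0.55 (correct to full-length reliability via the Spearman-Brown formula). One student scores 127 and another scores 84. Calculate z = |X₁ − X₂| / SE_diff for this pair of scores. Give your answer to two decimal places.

SD = √234.09 ≃ 15.3000
r_full = 2·0.55 / (1 + 0.55) ≃ 0.7097
The standard error of measurement is 15.3000×√(1 − 0.7097) ≃ 15.3000×0.5388 ≃ 8.2439.
SE_diff = √2 × SEM ≃ 11.6586
z = 43 / 11.6586 ≃ 3.6883

3.69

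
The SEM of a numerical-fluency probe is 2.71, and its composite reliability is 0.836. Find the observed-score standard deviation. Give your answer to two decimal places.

6.69

SD = SEM / √(1 − r) = 2.71 / √0.1640 ≃ 2.71 / 0.4050 ≃ 6.6919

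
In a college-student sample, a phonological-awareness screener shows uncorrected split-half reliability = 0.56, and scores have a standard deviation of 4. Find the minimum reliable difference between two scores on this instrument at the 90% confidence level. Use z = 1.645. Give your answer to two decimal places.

4.94

Full-length reliability (Spearman-Brown) = 2(0.56)/(1+0.56) ≈ 0.718
SEM = 4.000 · √(1 − 0.718) = 4.000 · √0.282 ≈ 4.000 · 0.531 ≈ 2.124
SE_diff = SEM · √2 ≈ 2.124 · 1.414 ≈ 3.004
Smallest detectable difference = 1.645·3.004 ≈ 4.942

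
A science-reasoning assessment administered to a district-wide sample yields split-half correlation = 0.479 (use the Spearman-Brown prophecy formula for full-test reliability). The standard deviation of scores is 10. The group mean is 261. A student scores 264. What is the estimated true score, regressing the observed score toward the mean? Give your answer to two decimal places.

Full-length reliability (Spearman-Brown) = 2(0.479)/(1+0.479) ≈ 0.648
T̂ = 0.648(264) + 0.352(261) ≈ 262.943

262.94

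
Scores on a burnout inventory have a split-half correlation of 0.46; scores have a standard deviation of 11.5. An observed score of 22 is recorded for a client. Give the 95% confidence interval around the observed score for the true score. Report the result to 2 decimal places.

[8.29, 35.71]

r_full = 2·0.46 / (1 + 0.46) ≃ 0.6301
SEM = 11.5000 × √(1 − 0.6301) = 11.5000 × √0.3699 ≃ 11.5000 × 0.6082 ≃ 6.9939
Half-width = 1.96×6.9939 ≃ 13.7080
CI = 22 ± 13.7080 → [8.2920, 35.7080]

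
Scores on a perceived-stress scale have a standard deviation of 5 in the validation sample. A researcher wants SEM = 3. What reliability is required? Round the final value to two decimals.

r = 1 − (3.000/5)² ≃ 1 − 0.360 ≃ 0.640

0.64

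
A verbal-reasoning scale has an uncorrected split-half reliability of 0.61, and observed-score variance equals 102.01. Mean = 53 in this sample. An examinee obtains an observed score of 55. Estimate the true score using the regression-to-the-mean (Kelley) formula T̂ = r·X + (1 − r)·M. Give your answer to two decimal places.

Spearman-Brown: r = 2(0.61) / (1 + 0.61) = 1.2200 / 1.6100 ≈ 0.7578
T̂ = 0.7578(55) + 0.2422(53) ≈ 54.5155

54.52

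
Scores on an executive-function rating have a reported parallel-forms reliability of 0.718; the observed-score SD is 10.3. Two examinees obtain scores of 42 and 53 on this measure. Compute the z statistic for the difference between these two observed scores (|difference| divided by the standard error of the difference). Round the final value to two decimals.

1.42

SEM = 10.3000 * √(1 − 0.7180) = 10.3000 * √0.2820 ≈ 10.3000 * 0.5310 ≈ 5.4697
Standard error of the difference = 5.4697·√2 ≈ 7.7353
z = 11 / 7.7353 ≈ 1.4221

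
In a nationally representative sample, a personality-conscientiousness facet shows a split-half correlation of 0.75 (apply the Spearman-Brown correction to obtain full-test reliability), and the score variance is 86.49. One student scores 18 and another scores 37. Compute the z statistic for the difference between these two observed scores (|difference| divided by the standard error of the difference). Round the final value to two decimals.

3.82

SD = √86.49 ≈ 9.300
Full-length reliability (Spearman-Brown) = 2(0.75)/(1+0.75) ≈ 0.857
SEM = 9.300 × √(1 − 0.857) = 9.300 × √0.143 ≈ 9.300 × 0.378 ≈ 3.515
SE_diff = √2 × SEM ≈ 4.971
z = |18 − 37| / 4.971 = 19 / 4.971 ≈ 3.822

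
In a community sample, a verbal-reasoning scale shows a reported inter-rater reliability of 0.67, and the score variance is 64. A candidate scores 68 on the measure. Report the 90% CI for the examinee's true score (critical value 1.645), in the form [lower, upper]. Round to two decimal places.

SD = √64 ≃ 8.00000
SEM = 8.00000 · √(1 − 0.67000) = 8.00000 · √0.33000 ≃ 8.00000 · 0.57446 ≃ 4.59565
Margin = 1.645 · 4.59565 ≃ 7.55984
Interval: (60.44016, 75.55984)

[60.44, 75.56]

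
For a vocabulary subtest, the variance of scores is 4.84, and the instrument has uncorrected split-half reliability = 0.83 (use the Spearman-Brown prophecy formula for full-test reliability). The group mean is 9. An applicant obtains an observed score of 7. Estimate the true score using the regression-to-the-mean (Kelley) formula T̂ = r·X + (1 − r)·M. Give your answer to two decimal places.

Spearman-Brown: r = 2(0.83) / (1 + 0.83) = 1.660 / 1.830 ≈ 0.907
T̂ = 0.907(7) + 0.093(9) ≈ 7.186

7.19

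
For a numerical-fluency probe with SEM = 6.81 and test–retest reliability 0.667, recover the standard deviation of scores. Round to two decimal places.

11.80

σ = SEM·(1 − r)^(−1/2) ≈ 6.81·1.733 ≈ 11.801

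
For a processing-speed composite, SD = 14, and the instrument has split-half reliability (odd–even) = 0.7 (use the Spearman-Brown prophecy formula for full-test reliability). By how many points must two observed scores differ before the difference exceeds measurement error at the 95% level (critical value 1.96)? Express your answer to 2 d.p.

Spearman-Brown: r = 2(0.7) / (1 + 0.7) = 1.400 / 1.700 ≃ 0.824
SEM = 14.000*√(1 − 0.824) ≃ 5.881
Standard error of the difference = 5.881·√2 ≃ 8.317
Smallest detectable difference = 1.96*8.317 ≃ 16.302

16.30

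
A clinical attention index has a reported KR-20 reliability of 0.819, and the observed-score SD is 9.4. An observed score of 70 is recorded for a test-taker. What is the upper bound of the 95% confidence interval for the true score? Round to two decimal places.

77.84

SEM = 9.400 × √(1 − 0.819) = 9.400 × √0.181 ≃ 9.400 × 0.425 ≃ 3.999
Margin = 1.96 × 3.999 ≃ 7.838
Upper limit = 70 + 7.838 ≃ 77.838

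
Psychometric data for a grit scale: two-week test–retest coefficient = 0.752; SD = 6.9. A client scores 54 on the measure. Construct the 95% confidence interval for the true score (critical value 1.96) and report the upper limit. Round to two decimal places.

SEM = 6.9000×√(1 − 0.7520) ≈ 3.4362
Half-width = 1.96×3.4362 ≈ 6.7349
Upper bound: 54 + 6.7349 = 60.7349

60.73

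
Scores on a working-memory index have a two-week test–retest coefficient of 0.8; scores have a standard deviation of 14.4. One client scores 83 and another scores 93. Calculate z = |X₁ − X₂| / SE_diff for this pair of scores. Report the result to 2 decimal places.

SEM = 14.40000 · √(1 − 0.80000) = 14.40000 · √0.20000 ≈ 14.40000 · 0.44721 ≈ 6.43988
Standard error of the difference = 6.43988·√2 ≈ 9.10736
z = |83 − 93| / 9.10736 = 10 / 9.10736 ≈ 1.09801

1.10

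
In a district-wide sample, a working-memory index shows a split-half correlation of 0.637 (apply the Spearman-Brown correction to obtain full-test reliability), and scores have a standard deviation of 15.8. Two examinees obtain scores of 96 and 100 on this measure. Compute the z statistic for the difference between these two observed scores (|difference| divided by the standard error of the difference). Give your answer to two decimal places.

Full-length reliability (Spearman-Brown) = 2(0.637)/(1+0.637) ≈ 0.7783
SEM = 15.8000 * √(1 − 0.7783) = 15.8000 * √0.2217 ≈ 15.8000 * 0.4709 ≈ 7.4402
SE_diff = √2 * SEM ≈ 10.5221
z = |96 − 100| / 10.5221 = 4 / 10.5221 ≈ 0.3802

0.38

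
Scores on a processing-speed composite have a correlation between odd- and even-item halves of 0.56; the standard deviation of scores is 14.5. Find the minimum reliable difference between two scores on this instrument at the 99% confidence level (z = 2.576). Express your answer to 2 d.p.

28.05

Full-length reliability (Spearman-Brown) = 2(0.56)/(1+0.56) ≈ 0.71795
SEM = 14.50000 × √(1 − 0.71795) = 14.50000 × √0.28205 ≈ 14.50000 × 0.53109 ≈ 7.70073
SE_diff = SEM × √2 ≈ 7.70073 × 1.41421 ≈ 10.89048
Minimum reliable difference = 2.576 × SE_diff ≈ 2.576 × 10.89048 ≈ 28.05388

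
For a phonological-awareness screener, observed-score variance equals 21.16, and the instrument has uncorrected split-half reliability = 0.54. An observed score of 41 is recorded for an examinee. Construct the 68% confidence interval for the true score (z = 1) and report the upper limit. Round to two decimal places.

σ = 21.16^(1/2) = 4.600
r_full = 2·0.54 / (1 + 0.54) ≈ 0.701
SEM = 4.600 × √(1 − 0.701) = 4.600 × √0.299 ≈ 4.600 × 0.547 ≈ 2.514
Half-width = 1×2.514 ≈ 2.514
Upper limit = 41 + 2.514 ≈ 43.514

43.51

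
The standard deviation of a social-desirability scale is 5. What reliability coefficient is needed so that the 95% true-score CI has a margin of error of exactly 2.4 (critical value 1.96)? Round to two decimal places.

SEM needed = half-width / z = 2.4/1.96 ≈ 1.2245
Required reliability = 1 − (SEM/SD)² = 1 − 0.0600 ≈ 0.9400

0.94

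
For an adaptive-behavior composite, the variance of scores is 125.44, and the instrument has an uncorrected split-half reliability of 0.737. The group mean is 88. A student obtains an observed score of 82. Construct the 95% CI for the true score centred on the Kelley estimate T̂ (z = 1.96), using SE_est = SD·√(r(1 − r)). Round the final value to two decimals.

[75.04, 90.78]

SD = √125.44 ≈ 11.2000
r_full = 2·0.737 / (1 + 0.737) ≈ 0.8486
T̂ = 0.8486(82) + 0.1514(88) ≈ 82.9085
SE_est = SD * √(r(1 − r)) = 11.2000 * √0.1285 ≈ 11.2000 * 0.3584 ≈ 4.0146
CI = 82.9085 ± 1.96 * 4.0146 → [75.0398, 90.7771]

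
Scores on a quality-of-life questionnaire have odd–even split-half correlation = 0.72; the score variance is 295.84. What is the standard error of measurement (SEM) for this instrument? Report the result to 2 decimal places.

SD = √295.84 = 17.2000
Spearman-Brown: r = 2(0.72) / (1 + 0.72) = 1.4400 / 1.7200 ≃ 0.8372
The standard error of measurement is 17.2000×√(1 − 0.8372) ≃ 17.2000×0.4035 ≃ 6.9397.

6.94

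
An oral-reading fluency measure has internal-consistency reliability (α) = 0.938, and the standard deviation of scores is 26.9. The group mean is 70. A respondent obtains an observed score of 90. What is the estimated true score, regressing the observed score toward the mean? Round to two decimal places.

88.76

T̂ = 0.9380(90) + 0.0620(70) ≈ 88.7600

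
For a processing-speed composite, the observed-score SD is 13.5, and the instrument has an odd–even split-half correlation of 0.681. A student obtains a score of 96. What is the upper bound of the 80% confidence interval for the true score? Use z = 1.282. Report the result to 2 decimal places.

Spearman-Brown: r = 2(0.681) / (1 + 0.681) = 1.3620 / 1.6810 ≃ 0.8102
SEM = 13.5000 * √(1 − 0.8102) = 13.5000 * √0.1898 ≃ 13.5000 * 0.4356 ≃ 5.8809
1.282 * SEM ≃ 7.5393
Upper limit = 96 + 7.5393 ≃ 103.5393

103.54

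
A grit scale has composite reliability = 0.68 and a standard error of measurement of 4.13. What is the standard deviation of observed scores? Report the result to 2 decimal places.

7.30

σ = SEM·(1 − r)^(−1/2) ≈ 4.13×1.7678 ≈ 7.3009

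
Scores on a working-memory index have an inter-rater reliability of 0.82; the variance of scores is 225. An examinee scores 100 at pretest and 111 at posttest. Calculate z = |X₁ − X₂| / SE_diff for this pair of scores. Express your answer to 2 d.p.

1.22

SD = √225 ≈ 15.0000
SEM = 15.0000·√(1 − 0.8200) ≈ 6.3640
SE_diff = SEM · √2 ≈ 6.3640 · 1.4142 ≈ 9.0000
z = 11 / 9.0000 ≈ 1.2222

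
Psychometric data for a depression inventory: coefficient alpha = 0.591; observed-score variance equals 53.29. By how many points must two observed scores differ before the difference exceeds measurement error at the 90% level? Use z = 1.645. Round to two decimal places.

10.86

SD = √53.29 = 7.300
SEM = 7.300 · √(1 − 0.591) = 7.300 · √0.409 ≈ 7.300 · 0.640 ≈ 4.669
Standard error of the difference = 4.669·√2 ≈ 6.602
Smallest detectable difference = 1.645·6.602 ≈ 10.861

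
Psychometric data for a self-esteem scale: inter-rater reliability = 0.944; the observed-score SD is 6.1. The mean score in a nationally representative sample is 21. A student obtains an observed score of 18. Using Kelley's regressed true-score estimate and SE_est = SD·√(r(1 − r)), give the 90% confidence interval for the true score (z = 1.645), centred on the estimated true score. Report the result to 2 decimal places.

T̂ = 0.9440(18) + 0.0560(21) ≈ 18.1680
SE_est = SD × √(r(1 − r)) = 6.1000 × √0.0529 ≈ 6.1000 × 0.2299 ≈ 1.4025
90% CI: 18.1680 ± 2.3071 ≈ (15.8609, 20.4751)

[15.86, 20.48]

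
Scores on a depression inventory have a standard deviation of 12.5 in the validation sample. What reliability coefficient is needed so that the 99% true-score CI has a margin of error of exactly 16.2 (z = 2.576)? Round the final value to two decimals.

SEM needed = half-width / z = 16.2/2.576 ≈ 6.2888
Required reliability = 1 − (SEM/SD)² = 1 − 0.2531 ≈ 0.7469

0.75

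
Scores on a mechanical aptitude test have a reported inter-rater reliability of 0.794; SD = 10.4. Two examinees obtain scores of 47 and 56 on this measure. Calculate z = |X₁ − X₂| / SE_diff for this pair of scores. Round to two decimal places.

1.35

SEM = 10.4000 · √(1 − 0.7940) = 10.4000 · √0.2060 ≈ 10.4000 · 0.4539 ≈ 4.7203
SE_diff = √2 · SEM ≈ 6.6755
z = 9 / 6.6755 ≈ 1.3482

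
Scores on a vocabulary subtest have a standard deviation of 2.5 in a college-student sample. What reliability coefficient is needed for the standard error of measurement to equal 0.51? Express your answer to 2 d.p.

0.96

Required reliability = 1 − (SEM/SD)² = 1 − 0.042 ≈ 0.958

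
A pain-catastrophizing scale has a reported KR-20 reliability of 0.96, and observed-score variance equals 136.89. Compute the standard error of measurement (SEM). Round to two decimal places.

2.34

SD = √136.89 ≃ 11.700
The standard error of measurement is 11.700·√(1 − 0.960) ≃ 11.700·0.200 ≃ 2.340.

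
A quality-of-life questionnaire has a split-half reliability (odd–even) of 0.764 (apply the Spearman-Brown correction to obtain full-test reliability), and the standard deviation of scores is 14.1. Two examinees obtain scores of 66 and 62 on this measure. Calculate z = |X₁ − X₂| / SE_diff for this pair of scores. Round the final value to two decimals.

Full-length reliability (Spearman-Brown) = 2(0.764)/(1+0.764) ≈ 0.86621
SEM = 14.10000×√(1 − 0.86621) ≈ 5.15734
SE_diff = √2 × SEM ≈ 7.29358
z = |66 − 62| / 7.29358 = 4 / 7.29358 ≈ 0.54843

0.55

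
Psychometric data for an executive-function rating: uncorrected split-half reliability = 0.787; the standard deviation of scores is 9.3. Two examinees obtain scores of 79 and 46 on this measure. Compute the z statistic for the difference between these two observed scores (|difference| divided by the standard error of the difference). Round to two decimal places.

7.27

r_full = 2·0.787 / (1 + 0.787) ≈ 0.8808
SEM = 9.3000·√(1 − 0.8808) ≈ 3.2108
SE_diff = SEM · √2 ≈ 3.2108 · 1.4142 ≈ 4.5407
z = 33 / 4.5407 ≈ 7.2676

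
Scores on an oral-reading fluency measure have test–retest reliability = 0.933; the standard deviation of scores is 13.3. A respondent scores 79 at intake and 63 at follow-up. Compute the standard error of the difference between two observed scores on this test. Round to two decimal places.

4.87

The standard error of measurement is 13.3000·√(1 − 0.9330) ≃ 13.3000·0.2588 ≃ 3.4426.
SE_diff = √2 · SEM ≃ 4.8686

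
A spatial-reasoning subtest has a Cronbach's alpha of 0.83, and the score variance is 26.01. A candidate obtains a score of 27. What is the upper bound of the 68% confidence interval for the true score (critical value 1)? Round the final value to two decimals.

29.10

σ = 26.01^(1/2) = 5.100
SEM = 5.100·√(1 − 0.830) ≃ 2.103
1 · SEM ≃ 2.103
Upper limit = 27 + 2.103 ≃ 29.103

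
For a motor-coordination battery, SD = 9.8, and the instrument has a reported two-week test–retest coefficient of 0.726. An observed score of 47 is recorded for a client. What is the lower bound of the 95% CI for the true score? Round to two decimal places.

SEM = 9.800 × √(1 − 0.726) = 9.800 × √0.274 ≈ 9.800 × 0.523 ≈ 5.130
1.96 × SEM ≈ 10.054
Lower limit = 47 − 10.054 ≈ 36.946

36.95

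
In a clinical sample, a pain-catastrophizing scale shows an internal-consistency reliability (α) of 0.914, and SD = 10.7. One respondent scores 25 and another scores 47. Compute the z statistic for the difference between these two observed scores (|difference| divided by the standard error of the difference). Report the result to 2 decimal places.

SEM = 10.70000 × √(1 − 0.91400) = 10.70000 × √0.08600 ≈ 10.70000 × 0.29326 ≈ 3.13786
SE_diff = SEM × √2 ≈ 3.13786 × 1.41421 ≈ 4.43760
z = |25 − 47| / 4.43760 = 22 / 4.43760 ≈ 4.95764

4.96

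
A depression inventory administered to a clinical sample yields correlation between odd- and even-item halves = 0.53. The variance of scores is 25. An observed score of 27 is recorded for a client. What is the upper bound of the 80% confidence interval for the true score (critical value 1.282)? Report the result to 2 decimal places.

30.55

SD = √25 = 5.000
Spearman-Brown: r = 2(0.53) / (1 + 0.53) = 1.060 / 1.530 ≃ 0.693
The standard error of measurement is 5.000*√(1 − 0.693) ≃ 5.000*0.554 ≃ 2.771.
Margin = 1.282 * 2.771 ≃ 3.553
Upper limit = 27 + 3.553 ≃ 30.553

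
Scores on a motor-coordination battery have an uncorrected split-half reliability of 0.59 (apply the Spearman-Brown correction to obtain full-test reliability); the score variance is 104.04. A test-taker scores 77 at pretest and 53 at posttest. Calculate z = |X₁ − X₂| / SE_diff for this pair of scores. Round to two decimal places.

3.28

SD = √104.04 ≃ 10.20000
r_full = 2·0.59 / (1 + 0.59) ≃ 0.74214
SEM = 10.20000 · √(1 − 0.74214) = 10.20000 · √0.25786 ≃ 10.20000 · 0.50780 ≃ 5.17957
Standard error of the difference = 5.17957·√2 ≃ 7.32502
z = 24 / 7.32502 ≃ 3.27644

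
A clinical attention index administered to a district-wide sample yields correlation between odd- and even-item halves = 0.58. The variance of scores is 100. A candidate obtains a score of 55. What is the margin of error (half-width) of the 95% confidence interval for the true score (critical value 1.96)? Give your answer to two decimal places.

SD = √100 = 10.00000
r_full = 2·0.58 / (1 + 0.58) ≈ 0.73418
SEM = 10.00000×√(1 − 0.73418) ≈ 5.15580
Margin = 1.96 × 5.15580 ≈ 10.10537

10.11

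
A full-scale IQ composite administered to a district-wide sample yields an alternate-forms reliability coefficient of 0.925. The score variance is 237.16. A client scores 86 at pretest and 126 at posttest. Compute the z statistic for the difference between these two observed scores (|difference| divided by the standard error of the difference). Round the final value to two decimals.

6.71

σ = 237.16^(1/2) = 15.4000
SEM = 15.4000×√(1 − 0.9250) ≈ 4.2175
Standard error of the difference = 4.2175·√2 ≈ 5.9644
z = 40 / 5.9644 ≈ 6.7065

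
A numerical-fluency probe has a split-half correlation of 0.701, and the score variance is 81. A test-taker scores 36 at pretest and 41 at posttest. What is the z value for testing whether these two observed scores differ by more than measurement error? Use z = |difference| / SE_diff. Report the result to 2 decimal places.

0.94

SD = √81 ≃ 9.00000
Spearman-Brown: r = 2(0.701) / (1 + 0.701) = 1.40200 / 1.70100 ≃ 0.82422
The standard error of measurement is 9.00000·√(1 − 0.82422) ≃ 9.00000·0.41926 ≃ 3.77334.
SE_diff = √2 · SEM ≃ 5.33631
z = 5 / 5.33631 ≃ 0.93698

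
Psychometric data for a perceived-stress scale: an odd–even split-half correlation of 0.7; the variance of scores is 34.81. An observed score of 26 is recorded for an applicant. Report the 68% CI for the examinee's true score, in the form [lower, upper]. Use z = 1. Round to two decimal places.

SD = √34.81 = 5.9000
Full-length reliability (Spearman-Brown) = 2(0.7)/(1+0.7) ≈ 0.8235
SEM = 5.9000 × √(1 − 0.8235) = 5.9000 × √0.1765 ≈ 5.9000 × 0.4201 ≈ 2.4785
Margin = 1 × 2.4785 ≈ 2.4785
CI = 26 ± 2.4785 → [23.5215, 28.4785]

[23.52, 28.48]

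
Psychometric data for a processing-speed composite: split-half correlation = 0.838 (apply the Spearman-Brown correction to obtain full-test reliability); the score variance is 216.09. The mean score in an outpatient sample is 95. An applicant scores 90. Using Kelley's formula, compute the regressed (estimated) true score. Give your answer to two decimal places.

90.44

Full-length reliability (Spearman-Brown) = 2(0.838)/(1+0.838) ≈ 0.91186
Estimated true score = 0.91186*90 + (1 − 0.91186)*95 ≈ 90.44070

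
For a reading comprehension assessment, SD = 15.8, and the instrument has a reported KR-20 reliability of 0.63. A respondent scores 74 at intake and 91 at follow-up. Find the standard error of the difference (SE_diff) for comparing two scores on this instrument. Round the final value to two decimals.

The standard error of measurement is 15.800*√(1 − 0.630) ≈ 15.800*0.608 ≈ 9.611.
SE_diff = √2 * SEM ≈ 13.592

13.59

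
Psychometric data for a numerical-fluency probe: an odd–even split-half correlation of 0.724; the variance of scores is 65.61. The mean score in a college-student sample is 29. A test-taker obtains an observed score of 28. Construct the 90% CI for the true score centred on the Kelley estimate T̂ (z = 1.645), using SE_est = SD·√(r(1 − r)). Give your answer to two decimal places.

[23.27, 33.05]

σ = 65.61^(1/2) = 8.1000
r_full = 2·0.724 / (1 + 0.724) ≈ 0.8399
Estimated true score = 0.8399·28 + (1 − 0.8399)·29 ≈ 28.1601
SE_est = 8.1000·√(0.8399·0.1601) ≈ 2.9702
CI = 28.1601 ± 1.645 · 2.9702 → [23.2741, 33.0461]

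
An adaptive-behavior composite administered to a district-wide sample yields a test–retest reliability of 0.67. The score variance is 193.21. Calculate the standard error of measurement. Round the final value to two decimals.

7.98

σ = 193.21^(1/2) = 13.9000
SEM = 13.9000 * √(1 − 0.6700) = 13.9000 * √0.3300 ≈ 13.9000 * 0.5745 ≈ 7.9849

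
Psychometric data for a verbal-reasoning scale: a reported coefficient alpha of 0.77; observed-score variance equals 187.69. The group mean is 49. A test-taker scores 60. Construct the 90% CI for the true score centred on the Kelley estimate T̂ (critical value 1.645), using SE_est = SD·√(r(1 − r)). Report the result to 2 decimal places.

[47.99, 66.95]

SD = √187.69 ≈ 13.700
Estimated true score = 0.770·60 + (1 − 0.770)·49 ≈ 57.470
SE_est = 13.700·√(0.770·0.230) ≈ 5.765
CI = 57.470 ± 1.645 · 5.765 → [47.986, 66.954]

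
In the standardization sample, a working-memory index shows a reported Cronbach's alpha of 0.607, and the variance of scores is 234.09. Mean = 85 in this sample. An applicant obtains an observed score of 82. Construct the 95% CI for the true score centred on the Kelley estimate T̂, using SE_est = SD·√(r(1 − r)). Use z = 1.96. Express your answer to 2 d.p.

SD = √234.09 = 15.30000
T̂ = r·X + (1 − r)·M = 0.60700·82 + 0.39300·85 = 49.77400 + 33.40500 ≃ 83.17900
SE_est = SD · √(r(1 − r)) = 15.30000 · √0.23855 ≃ 15.30000 · 0.48842 ≃ 7.47278
95% CI: 83.17900 ± 14.64664 ≃ (68.53236, 97.82564)

[68.53, 97.83]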